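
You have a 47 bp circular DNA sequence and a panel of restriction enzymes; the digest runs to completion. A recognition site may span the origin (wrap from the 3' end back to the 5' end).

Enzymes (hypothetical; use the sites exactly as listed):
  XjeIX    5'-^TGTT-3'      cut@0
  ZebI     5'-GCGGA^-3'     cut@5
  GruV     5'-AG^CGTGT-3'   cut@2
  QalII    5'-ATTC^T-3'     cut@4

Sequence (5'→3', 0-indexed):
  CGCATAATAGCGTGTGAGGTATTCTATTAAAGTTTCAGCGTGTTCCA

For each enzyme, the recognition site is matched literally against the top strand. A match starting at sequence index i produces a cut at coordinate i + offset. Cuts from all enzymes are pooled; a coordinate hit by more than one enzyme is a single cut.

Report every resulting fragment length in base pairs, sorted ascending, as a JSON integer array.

[2,14,14,17]

Scan for sites:
  XjeIX (TGTT, off=0): starts [40] → cuts [40]
  ZebI (GCGGA, off=5): no sites
  GruV (AGCGTGT, off=2): starts [8, 36] → cuts [10, 38]
  QalII (ATTCT, off=4): starts [20] → cuts [24]

All cut coordinates (distinct, sorted): [10, 24, 38, 40]

Fragment lengths:
  10→24: 14 bp
  24→38: 14 bp
  38→40: 2 bp
  40→10 (wrap): 47-40+10 = 17 bp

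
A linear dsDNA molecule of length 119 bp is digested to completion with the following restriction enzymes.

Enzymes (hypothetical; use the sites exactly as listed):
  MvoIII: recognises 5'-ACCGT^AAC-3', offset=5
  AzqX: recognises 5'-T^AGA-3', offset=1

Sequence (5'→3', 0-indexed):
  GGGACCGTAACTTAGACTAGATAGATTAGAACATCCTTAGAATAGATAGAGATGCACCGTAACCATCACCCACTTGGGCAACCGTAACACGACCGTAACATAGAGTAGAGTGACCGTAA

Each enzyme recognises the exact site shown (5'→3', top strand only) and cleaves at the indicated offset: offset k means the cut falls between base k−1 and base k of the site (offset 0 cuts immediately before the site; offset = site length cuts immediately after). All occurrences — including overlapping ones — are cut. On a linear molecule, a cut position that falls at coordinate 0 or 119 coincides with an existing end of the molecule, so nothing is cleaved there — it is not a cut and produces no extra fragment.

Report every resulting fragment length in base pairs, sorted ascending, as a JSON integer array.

[4,4,5,5,5,5,5,5,8,11,11,13,13,25]

Per-enzyme occurrences:
  MvoIII ACCGTAAC/5: at [3, 55, 80, 91] ⇒ [8, 60, 85, 96]
  AzqX TAGA/1: at [12, 17, 21, 26, 37, 42, 46, 100, 105] ⇒ [13, 18, 22, 27, 38, 43, 47, 101, 106]

All cut coordinates (distinct, sorted): [8, 13, 18, 22, 27, 38, 43, 47, 60, 85, 96, 101, 106]

Fragment lengths:
  [0,8): 8 bp
  [8,13): 5 bp
  [13,18): 5 bp
  [18,22): 4 bp
  [22,27): 5 bp
  [27,38): 11 bp
  [38,43): 5 bp
  [43,47): 4 bp
  [47,60): 13 bp
  [60,85): 25 bp
  [85,96): 11 bp
  [96,101): 5 bp
  [101,106): 5 bp
  [106,119): 13 bp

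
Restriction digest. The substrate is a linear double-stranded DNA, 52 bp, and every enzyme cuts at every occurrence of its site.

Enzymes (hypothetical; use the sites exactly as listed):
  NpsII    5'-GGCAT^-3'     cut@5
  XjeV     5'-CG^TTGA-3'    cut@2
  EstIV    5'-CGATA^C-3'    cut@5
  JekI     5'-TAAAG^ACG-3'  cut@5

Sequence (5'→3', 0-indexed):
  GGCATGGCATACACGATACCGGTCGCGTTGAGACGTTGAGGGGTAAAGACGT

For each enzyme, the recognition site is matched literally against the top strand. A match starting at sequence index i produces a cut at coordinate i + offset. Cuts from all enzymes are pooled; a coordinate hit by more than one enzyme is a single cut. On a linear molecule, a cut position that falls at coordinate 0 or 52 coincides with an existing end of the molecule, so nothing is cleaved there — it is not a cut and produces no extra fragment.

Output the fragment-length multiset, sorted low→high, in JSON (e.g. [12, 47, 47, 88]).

Site scan:
  NpsII GGCAT/5: at [0, 5] ⇒ [5, 10]
  XjeV CGTTGA/2: at [25, 33] ⇒ [27, 35]
  EstIV CGATAC/5: at [13] ⇒ [18]
  JekI TAAAGACG/5: at [43] ⇒ [48]

All cut coordinates (distinct, sorted): [5, 10, 18, 27, 35, 48]

Fragments:
  [0,5): 5 bp
  [5,10): 5 bp
  [10,18): 8 bp
  [18,27): 9 bp
  [27,35): 8 bp
  [35,48): 13 bp
  [48,52): 4 bp

[4,5,5,8,8,9,13]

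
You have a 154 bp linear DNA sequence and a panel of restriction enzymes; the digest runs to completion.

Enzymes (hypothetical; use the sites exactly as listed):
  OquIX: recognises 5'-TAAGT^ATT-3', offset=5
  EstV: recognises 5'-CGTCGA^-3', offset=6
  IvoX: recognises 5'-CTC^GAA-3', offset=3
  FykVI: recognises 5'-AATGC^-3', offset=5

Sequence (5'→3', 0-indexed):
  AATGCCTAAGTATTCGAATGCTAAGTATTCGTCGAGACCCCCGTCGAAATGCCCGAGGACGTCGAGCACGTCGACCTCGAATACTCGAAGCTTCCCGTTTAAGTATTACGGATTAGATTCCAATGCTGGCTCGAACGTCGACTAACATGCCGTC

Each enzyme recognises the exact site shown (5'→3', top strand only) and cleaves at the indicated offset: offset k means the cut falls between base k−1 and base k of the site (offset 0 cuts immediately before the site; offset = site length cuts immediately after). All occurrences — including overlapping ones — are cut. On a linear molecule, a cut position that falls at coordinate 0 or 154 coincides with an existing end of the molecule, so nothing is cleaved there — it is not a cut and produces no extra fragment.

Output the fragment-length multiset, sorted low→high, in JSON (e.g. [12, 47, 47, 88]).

[4,5,5,5,6,6,8,9,9,9,10,12,13,13,18,22]

Site scan:
  OquIX (TAAGTATT, off=5): starts [6, 21, 99] → cuts [11, 26, 104]
  EstV (CGTCGA, off=6): starts [29, 41, 59, 68, 135] → cuts [35, 47, 65, 74, 141]
  IvoX (CTCGAA, off=3): starts [75, 83, 129] → cuts [78, 86, 132]
  FykVI (AATGC, off=5): starts [0, 16, 47, 121] → cuts [5, 21, 52, 126]

Pooled cuts: [5, 11, 21, 26, 35, 47, 52, 65, 74, 78, 86, 104, 126, 132, 141]

Fragments:
  [0,5): 5 bp
  [5,11): 6 bp
  [11,21): 10 bp
  [21,26): 5 bp
  [26,35): 9 bp
  [35,47): 12 bp
  [47,52): 5 bp
  [52,65): 13 bp
  [65,74): 9 bp
  [74,78): 4 bp
  [78,86): 8 bp
  [86,104): 18 bp
  [104,126): 22 bp
  [126,132): 6 bp
  [132,141): 9 bp
  [141,154): 13 bp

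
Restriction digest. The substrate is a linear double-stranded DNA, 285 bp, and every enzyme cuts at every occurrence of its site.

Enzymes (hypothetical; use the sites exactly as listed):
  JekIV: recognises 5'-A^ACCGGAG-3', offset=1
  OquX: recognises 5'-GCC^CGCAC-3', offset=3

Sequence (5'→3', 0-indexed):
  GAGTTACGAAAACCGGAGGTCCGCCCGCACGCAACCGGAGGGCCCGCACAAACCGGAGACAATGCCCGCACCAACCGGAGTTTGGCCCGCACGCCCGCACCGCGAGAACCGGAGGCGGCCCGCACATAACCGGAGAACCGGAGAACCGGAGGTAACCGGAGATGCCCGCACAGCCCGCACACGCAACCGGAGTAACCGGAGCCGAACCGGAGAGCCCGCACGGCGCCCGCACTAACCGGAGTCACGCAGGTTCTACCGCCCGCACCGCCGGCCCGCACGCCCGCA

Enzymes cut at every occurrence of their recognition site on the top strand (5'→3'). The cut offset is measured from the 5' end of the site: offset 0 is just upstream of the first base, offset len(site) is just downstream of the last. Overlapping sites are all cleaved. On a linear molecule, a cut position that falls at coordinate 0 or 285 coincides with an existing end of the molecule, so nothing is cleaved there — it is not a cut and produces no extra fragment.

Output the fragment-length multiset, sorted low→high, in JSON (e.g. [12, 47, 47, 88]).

Per-enzyme occurrences:
  JekIV AACCGGAG/1: at [10, 32, 50, 72, 106, 127, 135, 143, 153, 184, 193, 204, 233] ⇒ [11, 33, 51, 73, 107, 128, 136, 144, 154, 185, 194, 205, 234]
  OquX GCCCGCAC/3: at [22, 41, 63, 84, 92, 117, 163, 172, 213, 224, 257, 270] ⇒ [25, 44, 66, 87, 95, 120, 166, 175, 216, 227, 260, 273]

All cut coordinates (distinct, sorted): [11, 25, 33, 44, 51, 66, 73, 87, 95, 107, 120, 128, 136, 144, 154, 166, 175, 185, 194, 205, 216, 227, 234, 260, 273]

Fragment lengths:
  [0,11): 11 bp
  [11,25): 14 bp
  [25,33): 8 bp
  [33,44): 11 bp
  [44,51): 7 bp
  [51,66): 15 bp
  [66,73): 7 bp
  [73,87): 14 bp
  [87,95): 8 bp
  [95,107): 12 bp
  [107,120): 13 bp
  [120,128): 8 bp
  [128,136): 8 bp
  [136,144): 8 bp
  [144,154): 10 bp
  [154,166): 12 bp
  [166,175): 9 bp
  [175,185): 10 bp
  [185,194): 9 bp
  [194,205): 11 bp
  [205,216): 11 bp
  [216,227): 11 bp
  [227,234): 7 bp
  [234,260): 26 bp
  [260,273): 13 bp
  [273,285): 12 bp

[7,7,7,8,8,8,8,8,9,9,10,10,11,11,11,11,11,12,12,12,13,13,14,14,15,26]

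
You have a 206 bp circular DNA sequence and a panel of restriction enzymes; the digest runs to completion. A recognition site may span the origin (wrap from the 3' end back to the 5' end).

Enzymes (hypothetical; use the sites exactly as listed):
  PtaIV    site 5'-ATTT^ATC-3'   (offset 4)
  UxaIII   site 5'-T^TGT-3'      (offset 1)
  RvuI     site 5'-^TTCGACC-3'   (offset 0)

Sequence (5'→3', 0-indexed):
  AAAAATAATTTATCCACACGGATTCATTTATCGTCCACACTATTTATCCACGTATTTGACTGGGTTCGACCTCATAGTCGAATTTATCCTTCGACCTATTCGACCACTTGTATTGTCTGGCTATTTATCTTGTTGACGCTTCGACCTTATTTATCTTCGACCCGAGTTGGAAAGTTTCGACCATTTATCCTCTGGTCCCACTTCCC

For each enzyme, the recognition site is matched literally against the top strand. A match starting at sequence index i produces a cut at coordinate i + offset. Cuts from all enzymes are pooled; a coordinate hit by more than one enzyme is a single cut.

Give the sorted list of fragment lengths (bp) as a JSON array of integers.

[3,4,4,5,9,9,10,11,13,13,16,18,19,20,21,31]

Site scan:
  PtaIV (ATTTATC, off=4): starts [7, 25, 41, 81, 122, 148, 182] → cuts [11, 29, 45, 85, 126, 152, 186]
  UxaIII (TTGT, off=1): starts [107, 112, 129] → cuts [108, 113, 130]
  RvuI (TTCGACC, off=0): starts [64, 89, 98, 139, 155, 175] → cuts [64, 89, 98, 139, 155, 175]

Pooled cuts: [11, 29, 45, 64, 85, 89, 98, 108, 113, 126, 130, 139, 152, 155, 175, 186]

Fragment lengths:
  11→29: 18 bp
  29→45: 16 bp
  45→64: 19 bp
  64→85: 21 bp
  85→89: 4 bp
  89→98: 9 bp
  98→108: 10 bp
  108→113: 5 bp
  113→126: 13 bp
  126→130: 4 bp
  130→139: 9 bp
  139→152: 13 bp
  152→155: 3 bp
  155→175: 20 bp
  175→186: 11 bp
  186→11 (wrap): 206-186+11 = 31 bp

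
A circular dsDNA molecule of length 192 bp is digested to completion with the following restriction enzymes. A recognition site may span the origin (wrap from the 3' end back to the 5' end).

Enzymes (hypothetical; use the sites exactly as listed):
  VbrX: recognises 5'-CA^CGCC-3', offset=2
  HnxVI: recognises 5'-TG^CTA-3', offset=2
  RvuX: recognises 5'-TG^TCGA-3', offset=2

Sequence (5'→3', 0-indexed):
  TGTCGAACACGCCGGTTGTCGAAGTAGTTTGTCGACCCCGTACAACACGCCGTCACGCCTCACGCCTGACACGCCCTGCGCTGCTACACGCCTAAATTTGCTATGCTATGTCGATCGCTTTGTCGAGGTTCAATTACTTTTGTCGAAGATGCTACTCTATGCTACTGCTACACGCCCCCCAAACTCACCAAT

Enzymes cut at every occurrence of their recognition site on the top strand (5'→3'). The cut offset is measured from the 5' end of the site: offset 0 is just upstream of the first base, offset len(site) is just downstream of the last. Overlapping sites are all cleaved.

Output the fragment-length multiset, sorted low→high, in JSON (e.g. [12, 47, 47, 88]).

Per-enzyme occurrences:
  VbrX (CACGCC, off=2): starts [7, 45, 53, 60, 69, 86, 170] → cuts [9, 47, 55, 62, 71, 88, 172]
  HnxVI (TGCTA, off=2): starts [81, 98, 103, 149, 159, 165] → cuts [83, 100, 105, 151, 161, 167]
  RvuX (TGTCGA, off=2): starts [0, 16, 29, 108, 120, 140] → cuts [2, 18, 31, 110, 122, 142]

Pooled cuts: [2, 9, 18, 31, 47, 55, 62, 71, 83, 88, 100, 105, 110, 122, 142, 151, 161, 167, 172]

Fragment lengths:
  2→9: 7 bp
  9→18: 9 bp
  18→31: 13 bp
  31→47: 16 bp
  47→55: 8 bp
  55→62: 7 bp
  62→71: 9 bp
  71→83: 12 bp
  83→88: 5 bp
  88→100: 12 bp
  100→105: 5 bp
  105→110: 5 bp
  110→122: 12 bp
  122→142: 20 bp
  142→151: 9 bp
  151→161: 10 bp
  161→167: 6 bp
  167→172: 5 bp
  172→2 (wrap): 192-172+2 = 22 bp

[5,5,5,5,6,7,7,8,9,9,9,10,12,12,12,13,16,20,22]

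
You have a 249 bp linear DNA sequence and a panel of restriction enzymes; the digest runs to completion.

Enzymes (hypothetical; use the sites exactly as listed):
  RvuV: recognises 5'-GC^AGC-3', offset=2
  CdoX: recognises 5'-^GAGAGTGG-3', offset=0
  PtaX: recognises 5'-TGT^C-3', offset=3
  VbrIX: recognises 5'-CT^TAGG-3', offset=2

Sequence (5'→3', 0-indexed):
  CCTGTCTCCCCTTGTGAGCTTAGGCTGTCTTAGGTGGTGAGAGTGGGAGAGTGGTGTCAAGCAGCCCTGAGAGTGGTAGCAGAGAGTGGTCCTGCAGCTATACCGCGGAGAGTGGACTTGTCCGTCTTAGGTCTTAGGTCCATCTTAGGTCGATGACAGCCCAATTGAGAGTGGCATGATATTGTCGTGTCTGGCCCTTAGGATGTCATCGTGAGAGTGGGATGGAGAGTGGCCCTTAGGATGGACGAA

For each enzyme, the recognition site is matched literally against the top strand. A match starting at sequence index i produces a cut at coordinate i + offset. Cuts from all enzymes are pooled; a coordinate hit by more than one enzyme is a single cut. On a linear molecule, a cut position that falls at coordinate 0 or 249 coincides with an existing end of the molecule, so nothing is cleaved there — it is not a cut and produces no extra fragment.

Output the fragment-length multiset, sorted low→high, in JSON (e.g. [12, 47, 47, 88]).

Scan for sites:
  RvuV (GCAGC, off=2): starts [60, 93] → cuts [62, 95]
  CdoX (GAGAGTGG, off=0): starts [38, 46, 68, 81, 107, 166, 212, 224] → cuts [38, 46, 68, 81, 107, 166, 212, 224]
  PtaX (TGTC, off=3): starts [2, 25, 54, 118, 182, 187, 203] → cuts [5, 28, 57, 121, 185, 190, 206]
  VbrIX (CTTAGG, off=2): starts [18, 28, 125, 132, 143, 196, 234] → cuts [20, 30, 127, 134, 145, 198, 236]

All cut coordinates (distinct, sorted): [5, 20, 28, 30, 38, 46, 57, 62, 68, 81, 95, 107, 121, 127, 134, 145, 166, 185, 190, 198, 206, 212, 224, 236]

Fragments:
  [0,5): 5 bp
  [5,20): 15 bp
  [20,28): 8 bp
  [28,30): 2 bp
  [30,38): 8 bp
  [38,46): 8 bp
  [46,57): 11 bp
  [57,62): 5 bp
  [62,68): 6 bp
  [68,81): 13 bp
  [81,95): 14 bp
  [95,107): 12 bp
  [107,121): 14 bp
  [121,127): 6 bp
  [127,134): 7 bp
  [134,145): 11 bp
  [145,166): 21 bp
  [166,185): 19 bp
  [185,190): 5 bp
  [190,198): 8 bp
  [198,206): 8 bp
  [206,212): 6 bp
  [212,224): 12 bp
  [224,236): 12 bp
  [236,249): 13 bp

[2,5,5,5,6,6,6,7,8,8,8,8,8,11,11,12,12,12,13,13,14,14,15,19,21]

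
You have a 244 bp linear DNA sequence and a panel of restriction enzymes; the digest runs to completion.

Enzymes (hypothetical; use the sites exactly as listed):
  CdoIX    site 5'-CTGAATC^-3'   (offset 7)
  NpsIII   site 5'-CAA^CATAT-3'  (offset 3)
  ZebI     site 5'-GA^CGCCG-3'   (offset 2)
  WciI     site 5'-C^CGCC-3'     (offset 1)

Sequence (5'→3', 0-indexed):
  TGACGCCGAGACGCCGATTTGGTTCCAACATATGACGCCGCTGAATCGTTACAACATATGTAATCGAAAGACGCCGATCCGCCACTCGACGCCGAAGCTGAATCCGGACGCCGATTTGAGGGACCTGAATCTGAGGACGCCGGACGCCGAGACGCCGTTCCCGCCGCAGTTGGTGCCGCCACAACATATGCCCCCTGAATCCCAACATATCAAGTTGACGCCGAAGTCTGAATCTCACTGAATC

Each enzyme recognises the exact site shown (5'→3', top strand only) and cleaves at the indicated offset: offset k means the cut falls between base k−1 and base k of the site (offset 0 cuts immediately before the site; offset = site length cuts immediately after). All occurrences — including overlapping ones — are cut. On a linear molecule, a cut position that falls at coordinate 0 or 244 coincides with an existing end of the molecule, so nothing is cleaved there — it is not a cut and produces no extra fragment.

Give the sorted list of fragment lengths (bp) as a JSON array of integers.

[3,4,4,6,7,7,7,8,8,8,8,9,10,10,12,13,15,15,16,17,17,17,23]

Site scan:
  CdoIX CTGAATC/7: at [40, 97, 124, 194, 227, 237] ⇒ [47, 104, 131, 201, 234] (position 244 is a terminus of the linear molecule — no cut)
  NpsIII CAACATAT/3: at [25, 51, 181, 202] ⇒ [28, 54, 184, 205]
  ZebI GACGCCG/2: at [1, 9, 33, 69, 87, 106, 135, 142, 150, 216] ⇒ [3, 11, 35, 71, 89, 108, 137, 144, 152, 218]
  WciI CCGCC/1: at [78, 160, 175] ⇒ [79, 161, 176]

Pooled cuts: [3, 11, 28, 35, 47, 54, 71, 79, 89, 104, 108, 131, 137, 144, 152, 161, 176, 184, 201, 205, 218, 234]

Fragments:
  [0,3): 3 bp
  [3,11): 8 bp
  [11,28): 17 bp
  [28,35): 7 bp
  [35,47): 12 bp
  [47,54): 7 bp
  [54,71): 17 bp
  [71,79): 8 bp
  [79,89): 10 bp
  [89,104): 15 bp
  [104,108): 4 bp
  [108,131): 23 bp
  [131,137): 6 bp
  [137,144): 7 bp
  [144,152): 8 bp
  [152,161): 9 bp
  [161,176): 15 bp
  [176,184): 8 bp
  [184,201): 17 bp
  [201,205): 4 bp
  [205,218): 13 bp
  [218,234): 16 bp
  [234,244): 10 bp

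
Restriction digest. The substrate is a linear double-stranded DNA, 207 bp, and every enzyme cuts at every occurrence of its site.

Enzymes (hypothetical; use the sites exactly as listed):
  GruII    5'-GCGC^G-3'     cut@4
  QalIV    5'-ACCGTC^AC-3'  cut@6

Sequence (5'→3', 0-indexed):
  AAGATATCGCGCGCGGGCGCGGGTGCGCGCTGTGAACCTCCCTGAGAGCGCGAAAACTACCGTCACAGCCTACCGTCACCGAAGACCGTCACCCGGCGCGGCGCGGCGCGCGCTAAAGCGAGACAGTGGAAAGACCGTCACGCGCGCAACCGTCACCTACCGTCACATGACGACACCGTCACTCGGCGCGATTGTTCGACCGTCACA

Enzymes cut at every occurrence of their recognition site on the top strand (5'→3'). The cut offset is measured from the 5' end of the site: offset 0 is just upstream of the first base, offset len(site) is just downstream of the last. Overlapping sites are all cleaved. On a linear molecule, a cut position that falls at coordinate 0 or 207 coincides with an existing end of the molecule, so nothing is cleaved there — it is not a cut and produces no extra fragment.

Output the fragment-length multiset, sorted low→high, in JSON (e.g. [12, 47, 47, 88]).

Scan for sites:
  GruII GCGCG/4: at [8, 10, 16, 24, 47, 95, 100, 105, 107, 141, 185] ⇒ [12, 14, 20, 28, 51, 99, 104, 109, 111, 145, 189]
  QalIV ACCGTCAC/6: at [58, 71, 84, 133, 148, 158, 174, 198] ⇒ [64, 77, 90, 139, 154, 164, 180, 204]

All cut coordinates (distinct, sorted): [12, 14, 20, 28, 51, 64, 77, 90, 99, 104, 109, 111, 139, 145, 154, 164, 180, 189, 204]

Fragments:
  [0,12): 12 bp
  [12,14): 2 bp
  [14,20): 6 bp
  [20,28): 8 bp
  [28,51): 23 bp
  [51,64): 13 bp
  [64,77): 13 bp
  [77,90): 13 bp
  [90,99): 9 bp
  [99,104): 5 bp
  [104,109): 5 bp
  [109,111): 2 bp
  [111,139): 28 bp
  [139,145): 6 bp
  [145,154): 9 bp
  [154,164): 10 bp
  [164,180): 16 bp
  [180,189): 9 bp
  [189,204): 15 bp
  [204,207): 3 bp

[2,2,3,5,5,6,6,8,9,9,9,10,12,13,13,13,15,16,23,28]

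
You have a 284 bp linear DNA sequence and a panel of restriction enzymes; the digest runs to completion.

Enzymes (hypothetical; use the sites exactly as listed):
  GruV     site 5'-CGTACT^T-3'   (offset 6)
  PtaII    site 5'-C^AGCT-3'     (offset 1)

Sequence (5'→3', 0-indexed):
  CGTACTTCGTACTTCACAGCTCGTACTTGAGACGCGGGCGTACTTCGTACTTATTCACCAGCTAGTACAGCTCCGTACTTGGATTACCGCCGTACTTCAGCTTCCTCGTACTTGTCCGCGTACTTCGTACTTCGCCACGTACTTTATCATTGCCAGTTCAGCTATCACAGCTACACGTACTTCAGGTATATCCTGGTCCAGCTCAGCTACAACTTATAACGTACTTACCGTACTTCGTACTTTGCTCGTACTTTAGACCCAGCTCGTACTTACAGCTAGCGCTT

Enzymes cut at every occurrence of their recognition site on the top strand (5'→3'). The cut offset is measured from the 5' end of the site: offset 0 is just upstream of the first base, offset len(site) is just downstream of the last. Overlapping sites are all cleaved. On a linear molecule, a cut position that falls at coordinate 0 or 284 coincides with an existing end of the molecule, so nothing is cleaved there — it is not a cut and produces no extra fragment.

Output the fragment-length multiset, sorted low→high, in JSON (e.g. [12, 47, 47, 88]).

Scan for sites:
  GruV CGTACTT/6: at [0, 7, 21, 38, 45, 73, 90, 106, 118, 125, 137, 175, 219, 228, 235, 246, 264] ⇒ [6, 13, 27, 44, 51, 79, 96, 112, 124, 131, 143, 181, 225, 234, 241, 252, 270]
  PtaII CAGCT/1: at [16, 58, 67, 97, 158, 167, 198, 203, 259, 272] ⇒ [17, 59, 68, 98, 159, 168, 199, 204, 260, 273]

All cut coordinates (distinct, sorted): [6, 13, 17, 27, 44, 51, 59, 68, 79, 96, 98, 112, 124, 131, 143, 159, 168, 181, 199, 204, 225, 234, 241, 252, 260, 270, 273]

Fragments:
  [0,6): 6 bp
  [6,13): 7 bp
  [13,17): 4 bp
  [17,27): 10 bp
  [27,44): 17 bp
  [44,51): 7 bp
  [51,59): 8 bp
  [59,68): 9 bp
  [68,79): 11 bp
  [79,96): 17 bp
  [96,98): 2 bp
  [98,112): 14 bp
  [112,124): 12 bp
  [124,131): 7 bp
  [131,143): 12 bp
  [143,159): 16 bp
  [159,168): 9 bp
  [168,181): 13 bp
  [181,199): 18 bp
  [199,204): 5 bp
  [204,225): 21 bp
  [225,234): 9 bp
  [234,241): 7 bp
  [241,252): 11 bp
  [252,260): 8 bp
  [260,270): 10 bp
  [270,273): 3 bp
  [273,284): 11 bp

[2,3,4,5,6,7,7,7,7,8,8,9,9,9,10,10,11,11,11,12,12,13,14,16,17,17,18,21]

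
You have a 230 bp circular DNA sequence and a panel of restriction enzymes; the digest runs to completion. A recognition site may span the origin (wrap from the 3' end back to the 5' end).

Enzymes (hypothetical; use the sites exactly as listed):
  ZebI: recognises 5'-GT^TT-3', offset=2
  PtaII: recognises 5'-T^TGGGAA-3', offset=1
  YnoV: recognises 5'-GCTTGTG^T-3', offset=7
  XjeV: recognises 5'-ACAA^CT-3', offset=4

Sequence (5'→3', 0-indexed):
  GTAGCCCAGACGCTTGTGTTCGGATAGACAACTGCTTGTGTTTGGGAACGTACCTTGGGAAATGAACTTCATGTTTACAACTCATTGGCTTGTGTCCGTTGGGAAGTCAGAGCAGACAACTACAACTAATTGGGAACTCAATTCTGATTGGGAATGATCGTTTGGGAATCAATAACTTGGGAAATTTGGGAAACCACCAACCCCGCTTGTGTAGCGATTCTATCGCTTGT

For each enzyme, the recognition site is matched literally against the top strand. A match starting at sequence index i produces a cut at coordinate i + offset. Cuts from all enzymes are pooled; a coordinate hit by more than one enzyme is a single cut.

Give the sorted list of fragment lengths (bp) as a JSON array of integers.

[1,1,1,5,5,6,6,9,9,13,13,13,14,15,17,18,19,20,20,25]

Scan for sites:
  ZebI (GTTT, off=2): starts [39, 72, 159] → cuts [41, 74, 161]
  PtaII (TTGGGAA, off=1): starts [41, 54, 98, 129, 147, 161, 176, 185] → cuts [42, 55, 99, 130, 148, 162, 177, 186]
  YnoV (GCTTGTGT, off=7): starts [11, 33, 87, 204, 224] → cuts [1, 18, 40, 94, 211]
  XjeV (ACAACT, off=4): starts [27, 76, 115, 121] → cuts [31, 80, 119, 125]

All cut coordinates (distinct, sorted): [1, 18, 31, 40, 41, 42, 55, 74, 80, 94, 99, 119, 125, 130, 148, 161, 162, 177, 186, 211]

Fragments:
  1→18: 17 bp
  18→31: 13 bp
  31→40: 9 bp
  40→41: 1 bp
  41→42: 1 bp
  42→55: 13 bp
  55→74: 19 bp
  74→80: 6 bp
  80→94: 14 bp
  94→99: 5 bp
  99→119: 20 bp
  119→125: 6 bp
  125→130: 5 bp
  130→148: 18 bp
  148→161: 13 bp
  161→162: 1 bp
  162→177: 15 bp
  177→186: 9 bp
  186→211: 25 bp
  211→1 (wrap): 230-211+1 = 20 bp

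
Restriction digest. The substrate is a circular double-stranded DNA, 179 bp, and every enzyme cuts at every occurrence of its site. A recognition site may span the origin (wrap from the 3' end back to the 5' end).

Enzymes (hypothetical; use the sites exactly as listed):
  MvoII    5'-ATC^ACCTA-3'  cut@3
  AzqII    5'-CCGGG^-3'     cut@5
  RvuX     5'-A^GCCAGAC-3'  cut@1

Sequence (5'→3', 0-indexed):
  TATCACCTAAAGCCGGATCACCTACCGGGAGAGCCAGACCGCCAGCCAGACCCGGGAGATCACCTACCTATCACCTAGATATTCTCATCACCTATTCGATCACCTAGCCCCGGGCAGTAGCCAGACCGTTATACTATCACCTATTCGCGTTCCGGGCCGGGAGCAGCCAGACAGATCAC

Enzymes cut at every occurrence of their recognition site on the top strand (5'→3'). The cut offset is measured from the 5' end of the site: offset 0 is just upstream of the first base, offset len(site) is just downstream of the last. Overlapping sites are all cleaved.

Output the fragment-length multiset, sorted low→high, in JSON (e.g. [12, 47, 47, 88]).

Per-enzyme occurrences:
  MvoII (ATCACCTA, off=3): starts [1, 16, 58, 69, 86, 98, 135] → cuts [4, 19, 61, 72, 89, 101, 138]
  AzqII (CCGGG, off=5): starts [24, 51, 109, 151, 156] → cuts [29, 56, 114, 156, 161]
  RvuX (AGCCAGAC, off=1): starts [31, 43, 118, 164] → cuts [32, 44, 119, 165]

All cut coordinates (distinct, sorted): [4, 19, 29, 32, 44, 56, 61, 72, 89, 101, 114, 119, 138, 156, 161, 165]

Fragments:
  4→19: 15 bp
  19→29: 10 bp
  29→32: 3 bp
  32→44: 12 bp
  44→56: 12 bp
  56→61: 5 bp
  61→72: 11 bp
  72→89: 17 bp
  89→101: 12 bp
  101→114: 13 bp
  114→119: 5 bp
  119→138: 19 bp
  138→156: 18 bp
  156→161: 5 bp
  161→165: 4 bp
  165→4 (wrap): 179-165+4 = 18 bp

[3,4,5,5,5,10,11,12,12,12,13,15,17,18,18,19]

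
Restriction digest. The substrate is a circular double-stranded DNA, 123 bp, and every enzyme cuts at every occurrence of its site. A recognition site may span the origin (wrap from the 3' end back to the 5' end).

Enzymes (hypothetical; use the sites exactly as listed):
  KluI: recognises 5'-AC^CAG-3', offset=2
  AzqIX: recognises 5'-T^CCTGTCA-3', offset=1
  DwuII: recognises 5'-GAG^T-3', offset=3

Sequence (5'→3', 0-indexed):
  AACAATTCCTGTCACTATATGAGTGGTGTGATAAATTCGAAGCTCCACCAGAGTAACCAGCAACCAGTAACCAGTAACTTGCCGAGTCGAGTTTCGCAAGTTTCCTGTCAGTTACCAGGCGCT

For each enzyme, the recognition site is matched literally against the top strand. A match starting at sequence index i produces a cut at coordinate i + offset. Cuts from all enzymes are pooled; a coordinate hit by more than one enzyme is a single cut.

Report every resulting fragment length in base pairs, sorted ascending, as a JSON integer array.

Per-enzyme occurrences:
  KluI (ACCAG, off=2): starts [46, 55, 62, 69, 113] → cuts [48, 57, 64, 71, 115]
  AzqIX (TCCTGTCA, off=1): starts [6, 102] → cuts [7, 103]
  DwuII (GAGT, off=3): starts [20, 50, 83, 88] → cuts [23, 53, 86, 91]

Pooled cuts: [7, 23, 48, 53, 57, 64, 71, 86, 91, 103, 115]

Fragment lengths:
  7→23: 16 bp
  23→48: 25 bp
  48→53: 5 bp
  53→57: 4 bp
  57→64: 7 bp
  64→71: 7 bp
  71→86: 15 bp
  86→91: 5 bp
  91→103: 12 bp
  103→115: 12 bp
  115→7 (wrap): 123-115+7 = 15 bp

[4,5,5,7,7,12,12,15,15,16,25]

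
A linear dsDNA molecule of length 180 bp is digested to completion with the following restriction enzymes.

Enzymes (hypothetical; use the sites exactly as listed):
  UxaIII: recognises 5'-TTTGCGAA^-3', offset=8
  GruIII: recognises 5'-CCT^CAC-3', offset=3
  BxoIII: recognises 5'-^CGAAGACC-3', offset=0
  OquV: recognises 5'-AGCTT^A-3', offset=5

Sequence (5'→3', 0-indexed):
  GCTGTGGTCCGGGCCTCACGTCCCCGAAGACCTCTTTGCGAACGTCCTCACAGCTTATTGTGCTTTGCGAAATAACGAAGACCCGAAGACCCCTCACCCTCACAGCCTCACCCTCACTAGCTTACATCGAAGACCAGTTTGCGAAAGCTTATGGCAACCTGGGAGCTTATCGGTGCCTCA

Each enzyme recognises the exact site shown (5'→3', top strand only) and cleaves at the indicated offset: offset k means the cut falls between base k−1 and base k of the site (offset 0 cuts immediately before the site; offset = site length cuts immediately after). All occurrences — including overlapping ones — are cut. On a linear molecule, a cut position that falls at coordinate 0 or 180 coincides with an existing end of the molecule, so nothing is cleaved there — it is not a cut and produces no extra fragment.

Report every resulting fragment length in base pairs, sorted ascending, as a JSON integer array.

Scan for sites:
  UxaIII (TTTGCGAA, off=8): starts [34, 63, 137] → cuts [42, 71, 145]
  GruIII (CCTCAC, off=3): starts [13, 45, 91, 97, 105, 111] → cuts [16, 48, 94, 100, 108, 114]
  BxoIII (CGAAGACC, off=0): starts [24, 75, 83, 127] → cuts [24, 75, 83, 127]
  OquV (AGCTTA, off=5): starts [51, 118, 145, 163] → cuts [56, 123, 150, 168]

Pooled cuts: [16, 24, 42, 48, 56, 71, 75, 83, 94, 100, 108, 114, 123, 127, 145, 150, 168]

Fragments:
  [0,16): 16 bp
  [16,24): 8 bp
  [24,42): 18 bp
  [42,48): 6 bp
  [48,56): 8 bp
  [56,71): 15 bp
  [71,75): 4 bp
  [75,83): 8 bp
  [83,94): 11 bp
  [94,100): 6 bp
  [100,108): 8 bp
  [108,114): 6 bp
  [114,123): 9 bp
  [123,127): 4 bp
  [127,145): 18 bp
  [145,150): 5 bp
  [150,168): 18 bp
  [168,180): 12 bp

[4,4,5,6,6,6,8,8,8,8,9,11,12,15,16,18,18,18]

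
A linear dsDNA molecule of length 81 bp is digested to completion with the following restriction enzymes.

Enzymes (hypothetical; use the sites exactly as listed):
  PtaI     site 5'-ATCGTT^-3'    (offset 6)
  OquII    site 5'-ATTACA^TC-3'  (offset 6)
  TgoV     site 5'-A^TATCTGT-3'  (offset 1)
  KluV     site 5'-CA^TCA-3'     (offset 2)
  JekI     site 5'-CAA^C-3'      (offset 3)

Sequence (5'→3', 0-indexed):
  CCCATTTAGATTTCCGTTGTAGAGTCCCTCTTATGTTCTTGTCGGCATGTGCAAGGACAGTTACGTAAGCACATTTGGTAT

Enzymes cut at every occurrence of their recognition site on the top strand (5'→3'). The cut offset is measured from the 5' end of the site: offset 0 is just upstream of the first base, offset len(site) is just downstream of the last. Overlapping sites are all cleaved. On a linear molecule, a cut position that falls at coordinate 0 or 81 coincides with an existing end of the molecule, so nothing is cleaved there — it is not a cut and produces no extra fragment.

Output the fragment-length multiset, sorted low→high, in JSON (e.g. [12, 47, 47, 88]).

[81]

Scan for sites:
  PtaI (ATCGTT, off=6): no sites
  OquII (ATTACATC, off=6): no sites
  TgoV (ATATCTGT, off=1): no sites
  KluV (CATCA, off=2): no sites
  JekI (CAAC, off=3): no sites

All cut coordinates (distinct, sorted): ∅

Fragments:
  no cuts → one linear fragment of 81 bp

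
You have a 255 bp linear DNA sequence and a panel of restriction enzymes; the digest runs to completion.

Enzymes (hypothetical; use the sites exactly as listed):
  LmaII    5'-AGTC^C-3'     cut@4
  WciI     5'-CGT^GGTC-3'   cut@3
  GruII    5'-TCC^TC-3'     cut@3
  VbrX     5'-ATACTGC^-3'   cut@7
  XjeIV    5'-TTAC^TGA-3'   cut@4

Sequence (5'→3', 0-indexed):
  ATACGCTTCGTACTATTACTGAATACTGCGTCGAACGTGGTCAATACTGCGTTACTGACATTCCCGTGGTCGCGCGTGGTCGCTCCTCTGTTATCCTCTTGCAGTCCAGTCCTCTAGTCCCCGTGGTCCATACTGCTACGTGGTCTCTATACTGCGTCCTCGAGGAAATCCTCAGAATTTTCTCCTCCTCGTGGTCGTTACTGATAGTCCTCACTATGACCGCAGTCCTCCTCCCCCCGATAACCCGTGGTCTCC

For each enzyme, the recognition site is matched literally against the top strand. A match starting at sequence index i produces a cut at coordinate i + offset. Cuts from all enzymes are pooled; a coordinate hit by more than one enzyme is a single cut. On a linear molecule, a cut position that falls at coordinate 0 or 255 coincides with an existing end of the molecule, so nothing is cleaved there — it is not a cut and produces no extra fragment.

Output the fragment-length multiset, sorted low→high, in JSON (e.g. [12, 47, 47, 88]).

[1,1,1,3,3,4,4,5,5,5,5,7,7,8,9,9,9,10,10,10,10,12,12,12,12,14,14,17,17,19]

Scan for sites:
  LmaII AGTCC/4: at [102, 107, 115, 205, 223] ⇒ [106, 111, 119, 209, 227]
  WciI CGTGGTC/3: at [35, 64, 74, 121, 138, 189, 245] ⇒ [38, 67, 77, 124, 141, 192, 248]
  GruII TCCTC/3: at [83, 93, 109, 156, 168, 182, 185, 207, 225, 228] ⇒ [86, 96, 112, 159, 171, 185, 188, 210, 228, 231]
  VbrX ATACTGC/7: at [22, 43, 129, 148] ⇒ [29, 50, 136, 155]
  XjeIV TTACTGA/4: at [15, 51, 197] ⇒ [19, 55, 201]

Pooled cuts: [19, 29, 38, 50, 55, 67, 77, 86, 96, 106, 111, 112, 119, 124, 136, 141, 155, 159, 171, 185, 188, 192, 201, 209, 210, 227, 228, 231, 248]

Fragments:
  [0,19): 19 bp
  [19,29): 10 bp
  [29,38): 9 bp
  [38,50): 12 bp
  [50,55): 5 bp
  [55,67): 12 bp
  [67,77): 10 bp
  [77,86): 9 bp
  [86,96): 10 bp
  [96,106): 10 bp
  [106,111): 5 bp
  [111,112): 1 bp
  [112,119): 7 bp
  [119,124): 5 bp
  [124,136): 12 bp
  [136,141): 5 bp
  [141,155): 14 bp
  [155,159): 4 bp
  [159,171): 12 bp
  [171,185): 14 bp
  [185,188): 3 bp
  [188,192): 4 bp
  [192,201): 9 bp
  [201,209): 8 bp
  [209,210): 1 bp
  [210,227): 17 bp
  [227,228): 1 bp
  [228,231): 3 bp
  [231,248): 17 bp
  [248,255): 7 bp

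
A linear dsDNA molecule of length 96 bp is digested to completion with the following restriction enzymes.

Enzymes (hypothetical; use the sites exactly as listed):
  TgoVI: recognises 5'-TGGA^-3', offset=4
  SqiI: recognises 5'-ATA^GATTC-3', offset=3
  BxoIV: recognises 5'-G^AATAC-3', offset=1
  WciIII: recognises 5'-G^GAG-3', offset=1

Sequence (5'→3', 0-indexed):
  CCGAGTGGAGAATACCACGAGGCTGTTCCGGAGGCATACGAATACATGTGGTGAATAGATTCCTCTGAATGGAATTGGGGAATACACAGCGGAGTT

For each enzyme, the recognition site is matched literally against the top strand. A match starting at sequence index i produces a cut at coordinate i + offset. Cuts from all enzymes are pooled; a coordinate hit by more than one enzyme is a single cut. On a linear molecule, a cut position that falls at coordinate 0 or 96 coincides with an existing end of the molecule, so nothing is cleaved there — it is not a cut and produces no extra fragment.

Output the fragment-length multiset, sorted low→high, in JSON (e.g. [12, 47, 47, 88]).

Scan for sites:
  TgoVI TGGA/4: at [5, 69] ⇒ [9, 73]
  SqiI ATAGATTC/3: at [54] ⇒ [57]
  BxoIV GAATAC/1: at [9, 39, 79] ⇒ [10, 40, 80]
  WciIII GGAG/1: at [6, 29, 90] ⇒ [7, 30, 91]

Pooled cuts: [7, 9, 10, 30, 40, 57, 73, 80, 91]

Fragment lengths:
  [0,7): 7 bp
  [7,9): 2 bp
  [9,10): 1 bp
  [10,30): 20 bp
  [30,40): 10 bp
  [40,57): 17 bp
  [57,73): 16 bp
  [73,80): 7 bp
  [80,91): 11 bp
  [91,96): 5 bp

[1,2,5,7,7,10,11,16,17,20]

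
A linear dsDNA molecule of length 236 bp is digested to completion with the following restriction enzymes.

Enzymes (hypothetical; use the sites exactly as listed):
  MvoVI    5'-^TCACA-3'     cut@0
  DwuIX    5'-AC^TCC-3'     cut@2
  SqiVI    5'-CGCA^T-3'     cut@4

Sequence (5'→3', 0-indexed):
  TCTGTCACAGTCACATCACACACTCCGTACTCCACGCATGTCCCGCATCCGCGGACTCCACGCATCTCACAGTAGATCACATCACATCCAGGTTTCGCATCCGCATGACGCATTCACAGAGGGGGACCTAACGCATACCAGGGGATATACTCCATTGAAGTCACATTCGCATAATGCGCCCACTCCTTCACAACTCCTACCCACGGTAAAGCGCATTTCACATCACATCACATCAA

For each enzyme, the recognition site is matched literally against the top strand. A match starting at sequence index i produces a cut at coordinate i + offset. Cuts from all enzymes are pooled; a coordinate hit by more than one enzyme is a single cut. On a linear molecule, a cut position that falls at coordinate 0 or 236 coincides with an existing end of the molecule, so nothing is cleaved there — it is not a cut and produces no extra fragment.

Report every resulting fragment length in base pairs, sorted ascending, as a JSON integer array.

Per-enzyme occurrences:
  MvoVI (TCACA, off=0): starts [4, 10, 15, 66, 76, 81, 113, 160, 187, 217, 222, 227] → cuts [4, 10, 15, 66, 76, 81, 113, 160, 187, 217, 222, 227]
  DwuIX (ACTCC, off=2): starts [21, 28, 54, 148, 181, 192] → cuts [23, 30, 56, 150, 183, 194]
  SqiVI (CGCAT, off=4): starts [34, 43, 60, 95, 101, 108, 131, 167, 211] → cuts [38, 47, 64, 99, 105, 112, 135, 171, 215]

Pooled cuts: [4, 10, 15, 23, 30, 38, 47, 56, 64, 66, 76, 81, 99, 105, 112, 113, 135, 150, 160, 171, 183, 187, 194, 215, 217, 222, 227]

Fragment lengths:
  [0,4): 4 bp
  [4,10): 6 bp
  [10,15): 5 bp
  [15,23): 8 bp
  [23,30): 7 bp
  [30,38): 8 bp
  [38,47): 9 bp
  [47,56): 9 bp
  [56,64): 8 bp
  [64,66): 2 bp
  [66,76): 10 bp
  [76,81): 5 bp
  [81,99): 18 bp
  [99,105): 6 bp
  [105,112): 7 bp
  [112,113): 1 bp
  [113,135): 22 bp
  [135,150): 15 bp
  [150,160): 10 bp
  [160,171): 11 bp
  [171,183): 12 bp
  [183,187): 4 bp
  [187,194): 7 bp
  [194,215): 21 bp
  [215,217): 2 bp
  [217,222): 5 bp
  [222,227): 5 bp
  [227,236): 9 bp

[1,2,2,4,4,5,5,5,5,6,6,7,7,7,8,8,8,9,9,9,10,10,11,12,15,18,21,22]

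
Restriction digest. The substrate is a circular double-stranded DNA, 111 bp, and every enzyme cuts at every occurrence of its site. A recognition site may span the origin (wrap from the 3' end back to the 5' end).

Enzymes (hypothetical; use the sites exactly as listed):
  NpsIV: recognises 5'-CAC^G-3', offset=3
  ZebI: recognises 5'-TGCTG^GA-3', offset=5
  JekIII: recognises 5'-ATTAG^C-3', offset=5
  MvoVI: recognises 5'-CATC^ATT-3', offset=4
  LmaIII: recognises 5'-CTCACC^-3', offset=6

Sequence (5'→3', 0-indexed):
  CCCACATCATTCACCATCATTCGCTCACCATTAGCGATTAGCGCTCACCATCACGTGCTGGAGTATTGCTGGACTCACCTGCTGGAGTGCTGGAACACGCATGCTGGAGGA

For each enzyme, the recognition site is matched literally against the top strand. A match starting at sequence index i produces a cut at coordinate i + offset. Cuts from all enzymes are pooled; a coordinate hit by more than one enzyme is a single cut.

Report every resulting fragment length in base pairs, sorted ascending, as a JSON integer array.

[5,5,5,6,6,7,8,8,8,8,10,11,11,13]

Per-enzyme occurrences:
  NpsIV (CACG, off=3): starts [51, 95] → cuts [54, 98]
  ZebI (TGCTGGA, off=5): starts [55, 66, 79, 87, 101] → cuts [60, 71, 84, 92, 106]
  JekIII (ATTAGC, off=5): starts [29, 36] → cuts [34, 41]
  MvoVI (CATCATT, off=4): starts [4, 14] → cuts [8, 18]
  LmaIII (CTCACC, off=6): starts [23, 43, 73] → cuts [29, 49, 79]

Pooled cuts: [8, 18, 29, 34, 41, 49, 54, 60, 71, 79, 84, 92, 98, 106]

Fragment lengths:
  8→18: 10 bp
  18→29: 11 bp
  29→34: 5 bp
  34→41: 7 bp
  41→49: 8 bp
  49→54: 5 bp
  54→60: 6 bp
  60→71: 11 bp
  71→79: 8 bp
  79→84: 5 bp
  84→92: 8 bp
  92→98: 6 bp
  98→106: 8 bp
  106→8 (wrap): 111-106+8 = 13 bp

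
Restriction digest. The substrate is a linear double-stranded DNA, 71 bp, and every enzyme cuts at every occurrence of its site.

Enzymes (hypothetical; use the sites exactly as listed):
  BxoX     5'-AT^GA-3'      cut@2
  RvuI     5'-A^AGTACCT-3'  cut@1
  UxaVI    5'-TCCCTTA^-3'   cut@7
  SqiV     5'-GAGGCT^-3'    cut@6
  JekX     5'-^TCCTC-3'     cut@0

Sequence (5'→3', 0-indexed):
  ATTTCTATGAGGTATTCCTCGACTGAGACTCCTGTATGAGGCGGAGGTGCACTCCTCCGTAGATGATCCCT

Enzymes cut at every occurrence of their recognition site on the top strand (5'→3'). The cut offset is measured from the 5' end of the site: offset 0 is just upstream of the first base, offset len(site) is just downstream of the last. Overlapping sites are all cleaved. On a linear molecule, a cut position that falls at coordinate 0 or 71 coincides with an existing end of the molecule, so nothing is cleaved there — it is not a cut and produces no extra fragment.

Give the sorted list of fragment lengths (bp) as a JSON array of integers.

[7,7,8,12,15,22]

Site scan:
  BxoX (ATGA, off=2): starts [6, 35, 62] → cuts [8, 37, 64]
  RvuI (AAGTACCT, off=1): no sites
  UxaVI (TCCCTTA, off=7): no sites
  SqiV (GAGGCT, off=6): no sites
  JekX (TCCTC, off=0): starts [15, 52] → cuts [15, 52]

All cut coordinates (distinct, sorted): [8, 15, 37, 52, 64]

Fragment lengths:
  [0,8): 8 bp
  [8,15): 7 bp
  [15,37): 22 bp
  [37,52): 15 bp
  [52,64): 12 bp
  [64,71): 7 bp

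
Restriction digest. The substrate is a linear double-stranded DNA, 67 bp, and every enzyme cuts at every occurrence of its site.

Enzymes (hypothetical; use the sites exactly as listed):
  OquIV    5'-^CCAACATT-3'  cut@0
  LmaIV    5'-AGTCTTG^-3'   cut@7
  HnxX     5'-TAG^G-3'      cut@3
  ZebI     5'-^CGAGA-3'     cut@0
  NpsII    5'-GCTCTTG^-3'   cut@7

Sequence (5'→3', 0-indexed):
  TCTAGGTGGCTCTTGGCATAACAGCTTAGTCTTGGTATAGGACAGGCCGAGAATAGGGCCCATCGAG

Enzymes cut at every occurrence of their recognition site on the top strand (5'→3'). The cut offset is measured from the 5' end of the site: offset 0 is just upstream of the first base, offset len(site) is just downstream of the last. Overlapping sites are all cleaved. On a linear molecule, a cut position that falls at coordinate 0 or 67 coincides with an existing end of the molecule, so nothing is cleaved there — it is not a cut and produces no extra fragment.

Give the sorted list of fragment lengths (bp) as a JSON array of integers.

Site scan:
  OquIV (CCAACATT, off=0): no sites
  LmaIV (AGTCTTG, off=7): starts [27] → cuts [34]
  HnxX (TAGG, off=3): starts [2, 37, 53] → cuts [5, 40, 56]
  ZebI (CGAGA, off=0): starts [47] → cuts [47]
  NpsII (GCTCTTG, off=7): starts [8] → cuts [15]

All cut coordinates (distinct, sorted): [5, 15, 34, 40, 47, 56]

Fragment lengths:
  [0,5): 5 bp
  [5,15): 10 bp
  [15,34): 19 bp
  [34,40): 6 bp
  [40,47): 7 bp
  [47,56): 9 bp
  [56,67): 11 bp

[5,6,7,9,10,11,19]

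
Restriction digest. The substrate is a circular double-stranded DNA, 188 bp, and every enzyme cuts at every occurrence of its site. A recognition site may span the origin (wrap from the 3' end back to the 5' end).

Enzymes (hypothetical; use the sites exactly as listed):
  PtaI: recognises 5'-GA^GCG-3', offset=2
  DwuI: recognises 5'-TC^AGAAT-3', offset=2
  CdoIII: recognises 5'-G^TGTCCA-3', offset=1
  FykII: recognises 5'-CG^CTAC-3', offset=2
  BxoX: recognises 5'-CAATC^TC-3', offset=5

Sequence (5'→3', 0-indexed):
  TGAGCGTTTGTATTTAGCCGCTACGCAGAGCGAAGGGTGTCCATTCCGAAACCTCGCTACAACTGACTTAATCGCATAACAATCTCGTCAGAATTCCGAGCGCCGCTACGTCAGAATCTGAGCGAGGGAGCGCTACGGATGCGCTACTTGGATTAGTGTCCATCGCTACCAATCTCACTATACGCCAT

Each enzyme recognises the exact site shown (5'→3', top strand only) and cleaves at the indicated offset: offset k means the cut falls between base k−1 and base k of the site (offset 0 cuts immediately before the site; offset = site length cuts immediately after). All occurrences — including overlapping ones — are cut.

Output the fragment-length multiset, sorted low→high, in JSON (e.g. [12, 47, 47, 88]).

[3,5,6,7,8,8,9,9,9,9,10,11,13,17,17,19,28]

Per-enzyme occurrences:
  PtaI (GAGCG, off=2): starts [1, 27, 97, 119, 127] → cuts [3, 29, 99, 121, 129]
  DwuI (TCAGAAT, off=2): starts [87, 110] → cuts [89, 112]
  CdoIII (GTGTCCA, off=1): starts [36, 155] → cuts [37, 156]
  FykII (CGCTAC, off=2): starts [18, 54, 103, 130, 141, 163] → cuts [20, 56, 105, 132, 143, 165]
  BxoX (CAATCTC, off=5): starts [79, 169] → cuts [84, 174]

All cut coordinates (distinct, sorted): [3, 20, 29, 37, 56, 84, 89, 99, 105, 112, 121, 129, 132, 143, 156, 165, 174]

Fragment lengths:
  3→20: 17 bp
  20→29: 9 bp
  29→37: 8 bp
  37→56: 19 bp
  56→84: 28 bp
  84→89: 5 bp
  89→99: 10 bp
  99→105: 6 bp
  105→112: 7 bp
  112→121: 9 bp
  121→129: 8 bp
  129→132: 3 bp
  132→143: 11 bp
  143→156: 13 bp
  156→165: 9 bp
  165→174: 9 bp
  174→3 (wrap): 188-174+3 = 17 bp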